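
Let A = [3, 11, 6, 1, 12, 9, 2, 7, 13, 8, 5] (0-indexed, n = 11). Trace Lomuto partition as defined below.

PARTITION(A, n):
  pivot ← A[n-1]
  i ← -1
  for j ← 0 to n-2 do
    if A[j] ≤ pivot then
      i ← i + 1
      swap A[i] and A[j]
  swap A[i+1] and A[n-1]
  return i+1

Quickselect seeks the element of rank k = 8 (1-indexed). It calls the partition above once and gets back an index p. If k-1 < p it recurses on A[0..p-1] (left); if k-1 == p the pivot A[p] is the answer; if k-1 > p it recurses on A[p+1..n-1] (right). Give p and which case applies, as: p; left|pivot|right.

pivot=5, i=-1
j=0: 3≤5, i=0, swap(0,0) ⇒ [3, 11, 6, 1, 12, 9, 2, 7, 13, 8, 5]
j=1: 11>5, skip
j=2: 6>5, skip
j=3: 1≤5, i=1, swap(1,3) ⇒ [3, 1, 6, 11, 12, 9, 2, 7, 13, 8, 5]
j=4: 12>5, skip
j=5: 9>5, skip
j=6: 2≤5, i=2, swap(2,6) ⇒ [3, 1, 2, 11, 12, 9, 6, 7, 13, 8, 5]
j=7: 7>5, skip
j=8: 13>5, skip
j=9: 8>5, skip
swap(3,10) ⇒ [3, 1, 2, 5, 12, 9, 6, 7, 13, 8, 11]; return 3
p = 3; k-1 = 7 > 3 ⇒ right

3; right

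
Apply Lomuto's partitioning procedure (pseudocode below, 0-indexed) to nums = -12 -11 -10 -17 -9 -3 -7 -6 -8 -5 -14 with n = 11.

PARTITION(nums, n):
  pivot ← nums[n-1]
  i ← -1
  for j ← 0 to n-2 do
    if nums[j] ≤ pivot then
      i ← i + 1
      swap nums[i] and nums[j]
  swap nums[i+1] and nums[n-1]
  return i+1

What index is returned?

pivot=-14, i=-1
j=0: -12>-14, skip
j=1: -11>-14, skip
j=2: -10>-14, skip
j=3: -17≤-14, i=0, swap(0,3) ⇒ -17 -11 -10 -12 -9 -3 -7 -6 -8 -5 -14
j=4: -9>-14, skip
j=5: -3>-14, skip
j=6: -7>-14, skip
j=7: -6>-14, skip
j=8: -8>-14, skip
j=9: -5>-14, skip
swap(1,10) ⇒ -17 -14 -10 -12 -9 -3 -7 -6 -8 -5 -11; return 1

1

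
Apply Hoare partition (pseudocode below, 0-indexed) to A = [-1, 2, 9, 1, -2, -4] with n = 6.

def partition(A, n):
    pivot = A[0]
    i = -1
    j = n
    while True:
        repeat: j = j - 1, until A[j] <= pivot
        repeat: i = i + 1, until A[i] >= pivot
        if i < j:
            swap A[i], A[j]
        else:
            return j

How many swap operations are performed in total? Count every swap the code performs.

pivot=-1
j stops at 5 (-4), i stops at 0 (-1); swap ⇒ [-4, 2, 9, 1, -2, -1]
j stops at 4 (-2), i stops at 1 (2); swap ⇒ [-4, -2, 9, 1, 2, -1]
j stops at 1, i stops at 2; i≥j ⇒ return 1. A=[-4, -2, 9, 1, 2, -1]

2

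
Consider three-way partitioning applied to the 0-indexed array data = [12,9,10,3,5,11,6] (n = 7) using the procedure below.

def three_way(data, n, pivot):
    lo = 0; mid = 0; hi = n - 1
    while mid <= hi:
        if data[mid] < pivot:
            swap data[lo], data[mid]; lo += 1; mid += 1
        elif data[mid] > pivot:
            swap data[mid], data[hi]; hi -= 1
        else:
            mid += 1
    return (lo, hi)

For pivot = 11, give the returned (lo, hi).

(5, 5)

pivot = 11; lo=0, mid=0, hi=6
data[mid]=12>11: swap data[0],data[6]; hi=5 → [6,9,10,3,5,11,12]
data[mid]=6<11: swap data[0],data[0]; lo=1,mid=1 → [6,9,10,3,5,11,12]
data[mid]=9<11: swap data[1],data[1]; lo=2,mid=2 → [6,9,10,3,5,11,12]
data[mid]=10<11: swap data[2],data[2]; lo=3,mid=3 → [6,9,10,3,5,11,12]
data[mid]=3<11: swap data[3],data[3]; lo=4,mid=4 → [6,9,10,3,5,11,12]
data[mid]=5<11: swap data[4],data[4]; lo=5,mid=5 → [6,9,10,3,5,11,12]
data[mid]=11=11: mid=6
end: lo=5, hi=5; data = [6,9,10,3,5,11,12]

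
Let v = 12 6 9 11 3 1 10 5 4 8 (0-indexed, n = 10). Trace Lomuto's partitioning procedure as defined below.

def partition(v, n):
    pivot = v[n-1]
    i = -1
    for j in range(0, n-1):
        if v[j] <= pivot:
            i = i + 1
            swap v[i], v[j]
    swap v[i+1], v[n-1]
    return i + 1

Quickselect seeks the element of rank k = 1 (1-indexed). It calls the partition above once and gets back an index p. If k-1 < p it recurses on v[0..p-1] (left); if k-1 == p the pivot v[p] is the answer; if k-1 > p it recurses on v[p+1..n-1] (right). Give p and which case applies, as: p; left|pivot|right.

pivot = v[9] = 8; i = -1
j=0: v[0]=12 > 8 → no swap
j=1: v[1]=6 ≤ 8 → i=0, swap v[0],v[1] → 6 12 9 11 3 1 10 5 4 8
j=2: v[2]=9 > 8 → no swap
j=3: v[3]=11 > 8 → no swap
j=4: v[4]=3 ≤ 8 → i=1, swap v[1],v[4] → 6 3 9 11 12 1 10 5 4 8
j=5: v[5]=1 ≤ 8 → i=2, swap v[2],v[5] → 6 3 1 11 12 9 10 5 4 8
j=6: v[6]=10 > 8 → no swap
j=7: v[7]=5 ≤ 8 → i=3, swap v[3],v[7] → 6 3 1 5 12 9 10 11 4 8
j=8: v[8]=4 ≤ 8 → i=4, swap v[4],v[8] → 6 3 1 5 4 9 10 11 12 8
final swap v[5],v[9] → 6 3 1 5 4 8 10 11 12 9; return 5
p = 5; k-1 = 0 < 5 ⇒ left

5; left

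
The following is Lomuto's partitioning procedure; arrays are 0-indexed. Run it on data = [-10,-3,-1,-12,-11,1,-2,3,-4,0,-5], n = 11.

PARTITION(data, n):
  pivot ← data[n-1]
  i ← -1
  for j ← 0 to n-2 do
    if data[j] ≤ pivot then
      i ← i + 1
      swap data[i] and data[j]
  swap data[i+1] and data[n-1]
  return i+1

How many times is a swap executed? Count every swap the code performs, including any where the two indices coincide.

4

pivot = data[10] = -5; i = -1
j=0: data[0]=-10 ≤ -5 → i=0, swap data[0],data[0] (no change) → [-10,-3,-1,-12,-11,1,-2,3,-4,0,-5]
j=1: data[1]=-3 > -5 → no swap
j=2: data[2]=-1 > -5 → no swap
j=3: data[3]=-12 ≤ -5 → i=1, swap data[1],data[3] → [-10,-12,-1,-3,-11,1,-2,3,-4,0,-5]
j=4: data[4]=-11 ≤ -5 → i=2, swap data[2],data[4] → [-10,-12,-11,-3,-1,1,-2,3,-4,0,-5]
j=5: data[5]=1 > -5 → no swap
j=6: data[6]=-2 > -5 → no swap
j=7: data[7]=3 > -5 → no swap
j=8: data[8]=-4 > -5 → no swap
j=9: data[9]=0 > -5 → no swap
final swap data[3],data[10] → [-10,-12,-11,-5,-1,1,-2,3,-4,0,-3]; return 3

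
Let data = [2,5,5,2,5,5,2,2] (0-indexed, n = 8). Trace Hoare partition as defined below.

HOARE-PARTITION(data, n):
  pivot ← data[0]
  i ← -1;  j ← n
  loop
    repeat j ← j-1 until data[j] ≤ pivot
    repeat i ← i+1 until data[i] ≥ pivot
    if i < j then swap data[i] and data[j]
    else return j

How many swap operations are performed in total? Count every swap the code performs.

3

pivot = data[0] = 2; i = -1, j = 8
j→7 (data[7]=2≤2), i→0 (data[0]=2≥2); i<j, swap → [2,5,5,2,5,5,2,2]
j→6 (data[6]=2≤2), i→1 (data[1]=5≥2); i<j, swap → [2,2,5,2,5,5,5,2]
j→3 (data[3]=2≤2), i→2 (data[2]=5≥2); i<j, swap → [2,2,2,5,5,5,5,2]
j→2, i→3; i≥j, return j=2. data = [2,2,2,5,5,5,5,2]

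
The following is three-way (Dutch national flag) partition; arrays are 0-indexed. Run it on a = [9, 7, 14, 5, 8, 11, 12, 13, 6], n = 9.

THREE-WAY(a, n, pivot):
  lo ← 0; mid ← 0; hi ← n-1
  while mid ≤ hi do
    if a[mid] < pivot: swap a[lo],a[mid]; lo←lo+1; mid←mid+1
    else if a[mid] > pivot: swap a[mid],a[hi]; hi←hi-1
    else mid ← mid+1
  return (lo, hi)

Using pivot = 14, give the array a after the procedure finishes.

pivot = 14; lo=0, mid=0, hi=8
a[mid]=9<14: swap a[0],a[0]; lo=1,mid=1 → [9, 7, 14, 5, 8, 11, 12, 13, 6]
a[mid]=7<14: swap a[1],a[1]; lo=2,mid=2 → [9, 7, 14, 5, 8, 11, 12, 13, 6]
a[mid]=14=14: mid=3
a[mid]=5<14: swap a[2],a[3]; lo=3,mid=4 → [9, 7, 5, 14, 8, 11, 12, 13, 6]
a[mid]=8<14: swap a[3],a[4]; lo=4,mid=5 → [9, 7, 5, 8, 14, 11, 12, 13, 6]
a[mid]=11<14: swap a[4],a[5]; lo=5,mid=6 → [9, 7, 5, 8, 11, 14, 12, 13, 6]
a[mid]=12<14: swap a[5],a[6]; lo=6,mid=7 → [9, 7, 5, 8, 11, 12, 14, 13, 6]
a[mid]=13<14: swap a[6],a[7]; lo=7,mid=8 → [9, 7, 5, 8, 11, 12, 13, 14, 6]
a[mid]=6<14: swap a[7],a[8]; lo=8,mid=9 → [9, 7, 5, 8, 11, 12, 13, 6, 14]
end: lo=8, hi=8; a = [9, 7, 5, 8, 11, 12, 13, 6, 14]

[9, 7, 5, 8, 11, 12, 13, 6, 14]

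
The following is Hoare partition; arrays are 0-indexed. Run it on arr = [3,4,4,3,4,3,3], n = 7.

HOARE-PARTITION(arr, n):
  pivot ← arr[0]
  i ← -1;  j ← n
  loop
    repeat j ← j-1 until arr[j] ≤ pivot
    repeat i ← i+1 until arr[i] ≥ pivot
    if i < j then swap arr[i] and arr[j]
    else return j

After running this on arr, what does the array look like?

[3,3,3,4,4,4,3]

pivot = arr[0] = 3; i = -1, j = 7
j→6 (arr[6]=3≤3), i→0 (arr[0]=3≥3); i<j, swap → [3,4,4,3,4,3,3]
j→5 (arr[5]=3≤3), i→1 (arr[1]=4≥3); i<j, swap → [3,3,4,3,4,4,3]
j→3 (arr[3]=3≤3), i→2 (arr[2]=4≥3); i<j, swap → [3,3,3,4,4,4,3]
j→2, i→3; i≥j, return j=2. arr = [3,3,3,4,4,4,3]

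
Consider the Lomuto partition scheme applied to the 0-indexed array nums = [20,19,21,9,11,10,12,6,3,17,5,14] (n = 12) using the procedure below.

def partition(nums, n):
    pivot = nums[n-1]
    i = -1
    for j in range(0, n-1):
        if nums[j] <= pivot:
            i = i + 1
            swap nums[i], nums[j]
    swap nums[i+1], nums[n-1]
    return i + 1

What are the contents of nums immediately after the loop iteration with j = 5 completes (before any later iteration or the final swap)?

[9,11,10,20,19,21,12,6,3,17,5,14]

pivot=14, i=-1
j=0: 20>14, skip
j=1: 19>14, skip
j=2: 21>14, skip
j=3: 9≤14, i=0, swap(0,3) ⇒ [9,19,21,20,11,10,12,6,3,17,5,14]
j=4: 11≤14, i=1, swap(1,4) ⇒ [9,11,21,20,19,10,12,6,3,17,5,14]
j=5: 10≤14, i=2, swap(2,5) ⇒ [9,11,10,20,19,21,12,6,3,17,5,14]
(after j=5) nums = [9,11,10,20,19,21,12,6,3,17,5,14]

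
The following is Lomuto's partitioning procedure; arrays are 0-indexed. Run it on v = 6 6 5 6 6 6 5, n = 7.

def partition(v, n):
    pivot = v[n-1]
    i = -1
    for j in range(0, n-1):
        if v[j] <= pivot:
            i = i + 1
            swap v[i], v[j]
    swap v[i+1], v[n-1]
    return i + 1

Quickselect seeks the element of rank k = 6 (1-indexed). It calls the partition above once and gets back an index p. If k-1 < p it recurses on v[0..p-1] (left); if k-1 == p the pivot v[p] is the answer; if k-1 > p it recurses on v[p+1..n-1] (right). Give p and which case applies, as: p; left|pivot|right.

pivot=5, i=-1
j=0: 6>5, skip
j=1: 6>5, skip
j=2: 5≤5, i=0, swap(0,2) ⇒ 5 6 6 6 6 6 5
j=3: 6>5, skip
j=4: 6>5, skip
j=5: 6>5, skip
swap(1,6) ⇒ 5 5 6 6 6 6 6; return 1
p = 1; k-1 = 5 > 1 ⇒ right

1; right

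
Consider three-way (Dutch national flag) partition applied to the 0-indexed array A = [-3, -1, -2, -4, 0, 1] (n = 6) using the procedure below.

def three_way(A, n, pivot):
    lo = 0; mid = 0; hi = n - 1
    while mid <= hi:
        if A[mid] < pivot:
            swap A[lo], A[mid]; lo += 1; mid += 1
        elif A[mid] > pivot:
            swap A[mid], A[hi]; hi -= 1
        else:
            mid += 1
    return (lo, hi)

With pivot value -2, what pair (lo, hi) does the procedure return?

pivot = -2; lo=0, mid=0, hi=5
A[mid]=-3<-2: swap A[0],A[0]; lo=1,mid=1 → [-3, -1, -2, -4, 0, 1]
A[mid]=-1>-2: swap A[1],A[5]; hi=4 → [-3, 1, -2, -4, 0, -1]
A[mid]=1>-2: swap A[1],A[4]; hi=3 → [-3, 0, -2, -4, 1, -1]
A[mid]=0>-2: swap A[1],A[3]; hi=2 → [-3, -4, -2, 0, 1, -1]
A[mid]=-4<-2: swap A[1],A[1]; lo=2,mid=2 → [-3, -4, -2, 0, 1, -1]
A[mid]=-2=-2: mid=3
end: lo=2, hi=2; A = [-3, -4, -2, 0, 1, -1]

(2, 2)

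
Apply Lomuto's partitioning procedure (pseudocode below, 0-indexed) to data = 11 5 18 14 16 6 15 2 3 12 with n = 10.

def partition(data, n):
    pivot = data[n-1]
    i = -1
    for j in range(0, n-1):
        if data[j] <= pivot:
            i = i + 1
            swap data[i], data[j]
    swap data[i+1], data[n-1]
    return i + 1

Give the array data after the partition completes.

11 5 6 2 3 12 15 14 16 18

pivot=12, i=-1
j=0: 11≤12, i=0, swap(0,0) ⇒ 11 5 18 14 16 6 15 2 3 12
j=1: 5≤12, i=1, swap(1,1) ⇒ 11 5 18 14 16 6 15 2 3 12
j=2: 18>12, skip
j=3: 14>12, skip
j=4: 16>12, skip
j=5: 6≤12, i=2, swap(2,5) ⇒ 11 5 6 14 16 18 15 2 3 12
j=6: 15>12, skip
j=7: 2≤12, i=3, swap(3,7) ⇒ 11 5 6 2 16 18 15 14 3 12
j=8: 3≤12, i=4, swap(4,8) ⇒ 11 5 6 2 3 18 15 14 16 12
swap(5,9) ⇒ 11 5 6 2 3 12 15 14 16 18; return 5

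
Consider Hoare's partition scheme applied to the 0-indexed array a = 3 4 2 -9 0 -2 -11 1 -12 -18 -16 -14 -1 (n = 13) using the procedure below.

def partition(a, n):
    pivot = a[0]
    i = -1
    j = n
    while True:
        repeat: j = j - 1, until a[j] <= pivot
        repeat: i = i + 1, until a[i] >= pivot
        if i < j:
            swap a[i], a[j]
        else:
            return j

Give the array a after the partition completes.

-1 -14 2 -9 0 -2 -11 1 -12 -18 -16 4 3

pivot = a[0] = 3; i = -1, j = 13
j→12 (a[12]=-1≤3), i→0 (a[0]=3≥3); i<j, swap → -1 4 2 -9 0 -2 -11 1 -12 -18 -16 -14 3
j→11 (a[11]=-14≤3), i→1 (a[1]=4≥3); i<j, swap → -1 -14 2 -9 0 -2 -11 1 -12 -18 -16 4 3
j→10, i→11; i≥j, return j=10. a = -1 -14 2 -9 0 -2 -11 1 -12 -18 -16 4 3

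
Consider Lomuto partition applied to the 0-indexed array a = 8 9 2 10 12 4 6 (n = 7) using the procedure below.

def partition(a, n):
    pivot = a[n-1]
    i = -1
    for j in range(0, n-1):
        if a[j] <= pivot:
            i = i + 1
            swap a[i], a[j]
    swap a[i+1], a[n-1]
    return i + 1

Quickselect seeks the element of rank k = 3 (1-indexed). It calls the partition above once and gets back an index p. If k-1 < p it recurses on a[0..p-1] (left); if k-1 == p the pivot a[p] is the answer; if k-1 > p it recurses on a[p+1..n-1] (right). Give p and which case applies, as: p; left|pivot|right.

pivot=6, i=-1
j=0: 8>6, skip
j=1: 9>6, skip
j=2: 2≤6, i=0, swap(0,2) ⇒ 2 9 8 10 12 4 6
j=3: 10>6, skip
j=4: 12>6, skip
j=5: 4≤6, i=1, swap(1,5) ⇒ 2 4 8 10 12 9 6
swap(2,6) ⇒ 2 4 6 10 12 9 8; return 2
p = 2; k-1 = 2 == 2 ⇒ pivot

2; pivot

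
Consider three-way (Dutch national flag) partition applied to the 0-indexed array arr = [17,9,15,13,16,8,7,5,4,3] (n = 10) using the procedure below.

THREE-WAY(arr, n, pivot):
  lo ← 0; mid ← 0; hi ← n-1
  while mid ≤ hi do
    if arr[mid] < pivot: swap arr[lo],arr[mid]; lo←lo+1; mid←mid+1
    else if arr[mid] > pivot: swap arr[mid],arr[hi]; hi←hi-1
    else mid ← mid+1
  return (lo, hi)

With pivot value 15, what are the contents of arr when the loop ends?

[3,9,13,4,8,7,5,15,16,17]

lo=0 mid=0 hi=9
17>15: swap(0,9), hi=8 ⇒ [3,9,15,13,16,8,7,5,4,17]
3<15: swap(0,0), lo=1 mid=1 ⇒ [3,9,15,13,16,8,7,5,4,17]
9<15: swap(1,1), lo=2 mid=2 ⇒ [3,9,15,13,16,8,7,5,4,17]
15=15: mid=3
13<15: swap(2,3), lo=3 mid=4 ⇒ [3,9,13,15,16,8,7,5,4,17]
16>15: swap(4,8), hi=7 ⇒ [3,9,13,15,4,8,7,5,16,17]
4<15: swap(3,4), lo=4 mid=5 ⇒ [3,9,13,4,15,8,7,5,16,17]
8<15: swap(4,5), lo=5 mid=6 ⇒ [3,9,13,4,8,15,7,5,16,17]
7<15: swap(5,6), lo=6 mid=7 ⇒ [3,9,13,4,8,7,15,5,16,17]
5<15: swap(6,7), lo=7 mid=8 ⇒ [3,9,13,4,8,7,5,15,16,17]
done. lo=7 hi=7; arr=[3,9,13,4,8,7,5,15,16,17]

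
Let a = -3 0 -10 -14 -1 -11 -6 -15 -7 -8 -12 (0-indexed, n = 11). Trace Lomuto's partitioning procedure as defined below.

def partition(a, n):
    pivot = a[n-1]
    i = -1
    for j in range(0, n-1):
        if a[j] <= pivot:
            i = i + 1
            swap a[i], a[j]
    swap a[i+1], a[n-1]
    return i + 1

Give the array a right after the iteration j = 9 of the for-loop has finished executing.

-14 -15 -10 -3 -1 -11 -6 0 -7 -8 -12

pivot=-12, i=-1
j=0: -3>-12, skip
j=1: 0>-12, skip
j=2: -10>-12, skip
j=3: -14≤-12, i=0, swap(0,3) ⇒ -14 0 -10 -3 -1 -11 -6 -15 -7 -8 -12
j=4: -1>-12, skip
j=5: -11>-12, skip
j=6: -6>-12, skip
j=7: -15≤-12, i=1, swap(1,7) ⇒ -14 -15 -10 -3 -1 -11 -6 0 -7 -8 -12
j=8: -7>-12, skip
j=9: -8>-12, skip
(after j=9) a = -14 -15 -10 -3 -1 -11 -6 0 -7 -8 -12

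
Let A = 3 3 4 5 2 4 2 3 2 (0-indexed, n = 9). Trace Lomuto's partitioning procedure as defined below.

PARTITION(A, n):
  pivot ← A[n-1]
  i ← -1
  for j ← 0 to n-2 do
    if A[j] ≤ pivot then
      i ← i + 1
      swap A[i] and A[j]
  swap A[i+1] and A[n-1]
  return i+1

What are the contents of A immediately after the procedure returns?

pivot = A[8] = 2; i = -1
j=0: A[0]=3 > 2 → no swap
j=1: A[1]=3 > 2 → no swap
j=2: A[2]=4 > 2 → no swap
j=3: A[3]=5 > 2 → no swap
j=4: A[4]=2 ≤ 2 → i=0, swap A[0],A[4] → 2 3 4 5 3 4 2 3 2
j=5: A[5]=4 > 2 → no swap
j=6: A[6]=2 ≤ 2 → i=1, swap A[1],A[6] → 2 2 4 5 3 4 3 3 2
j=7: A[7]=3 > 2 → no swap
final swap A[2],A[8] → 2 2 2 5 3 4 3 3 4; return 2

2 2 2 5 3 4 3 3 4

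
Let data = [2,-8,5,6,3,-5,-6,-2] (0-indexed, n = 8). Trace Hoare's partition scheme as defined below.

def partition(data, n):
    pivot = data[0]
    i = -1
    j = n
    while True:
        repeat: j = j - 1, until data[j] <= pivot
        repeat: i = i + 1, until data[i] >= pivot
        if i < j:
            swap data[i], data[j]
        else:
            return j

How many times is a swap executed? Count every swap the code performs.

3

pivot = data[0] = 2; i = -1, j = 8
j→7 (data[7]=-2≤2), i→0 (data[0]=2≥2); i<j, swap → [-2,-8,5,6,3,-5,-6,2]
j→6 (data[6]=-6≤2), i→2 (data[2]=5≥2); i<j, swap → [-2,-8,-6,6,3,-5,5,2]
j→5 (data[5]=-5≤2), i→3 (data[3]=6≥2); i<j, swap → [-2,-8,-6,-5,3,6,5,2]
j→3, i→4; i≥j, return j=3. data = [-2,-8,-6,-5,3,6,5,2]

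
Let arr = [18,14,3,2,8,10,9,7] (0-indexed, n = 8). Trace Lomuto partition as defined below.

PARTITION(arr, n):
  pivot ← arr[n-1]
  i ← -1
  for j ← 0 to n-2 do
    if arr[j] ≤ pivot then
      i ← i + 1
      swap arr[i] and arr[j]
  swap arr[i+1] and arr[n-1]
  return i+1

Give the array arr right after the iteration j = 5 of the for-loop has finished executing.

pivot=7, i=-1
j=0: 18>7, skip
j=1: 14>7, skip
j=2: 3≤7, i=0, swap(0,2) ⇒ [3,14,18,2,8,10,9,7]
j=3: 2≤7, i=1, swap(1,3) ⇒ [3,2,18,14,8,10,9,7]
j=4: 8>7, skip
j=5: 10>7, skip
(after j=5) arr = [3,2,18,14,8,10,9,7]

[3,2,18,14,8,10,9,7]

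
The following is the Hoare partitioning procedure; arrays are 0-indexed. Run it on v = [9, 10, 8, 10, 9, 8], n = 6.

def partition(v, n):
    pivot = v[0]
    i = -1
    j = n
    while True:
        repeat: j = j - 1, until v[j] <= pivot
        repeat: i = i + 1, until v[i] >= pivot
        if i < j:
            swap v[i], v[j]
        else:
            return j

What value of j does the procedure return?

pivot = v[0] = 9; i = -1, j = 6
j→5 (v[5]=8≤9), i→0 (v[0]=9≥9); i<j, swap → [8, 10, 8, 10, 9, 9]
j→4 (v[4]=9≤9), i→1 (v[1]=10≥9); i<j, swap → [8, 9, 8, 10, 10, 9]
j→2, i→3; i≥j, return j=2. v = [8, 9, 8, 10, 10, 9]

2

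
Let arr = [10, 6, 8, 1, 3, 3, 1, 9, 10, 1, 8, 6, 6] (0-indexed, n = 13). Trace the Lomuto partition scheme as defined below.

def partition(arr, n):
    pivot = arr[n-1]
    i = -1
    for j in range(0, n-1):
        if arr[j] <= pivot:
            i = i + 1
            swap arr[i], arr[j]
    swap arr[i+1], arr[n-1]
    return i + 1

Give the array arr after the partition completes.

[6, 1, 3, 3, 1, 1, 6, 6, 10, 10, 8, 8, 9]

pivot=6, i=-1
j=0: 10>6, skip
j=1: 6≤6, i=0, swap(0,1) ⇒ [6, 10, 8, 1, 3, 3, 1, 9, 10, 1, 8, 6, 6]
j=2: 8>6, skip
j=3: 1≤6, i=1, swap(1,3) ⇒ [6, 1, 8, 10, 3, 3, 1, 9, 10, 1, 8, 6, 6]
j=4: 3≤6, i=2, swap(2,4) ⇒ [6, 1, 3, 10, 8, 3, 1, 9, 10, 1, 8, 6, 6]
j=5: 3≤6, i=3, swap(3,5) ⇒ [6, 1, 3, 3, 8, 10, 1, 9, 10, 1, 8, 6, 6]
j=6: 1≤6, i=4, swap(4,6) ⇒ [6, 1, 3, 3, 1, 10, 8, 9, 10, 1, 8, 6, 6]
j=7: 9>6, skip
j=8: 10>6, skip
j=9: 1≤6, i=5, swap(5,9) ⇒ [6, 1, 3, 3, 1, 1, 8, 9, 10, 10, 8, 6, 6]
j=10: 8>6, skip
j=11: 6≤6, i=6, swap(6,11) ⇒ [6, 1, 3, 3, 1, 1, 6, 9, 10, 10, 8, 8, 6]
swap(7,12) ⇒ [6, 1, 3, 3, 1, 1, 6, 6, 10, 10, 8, 8, 9]; return 7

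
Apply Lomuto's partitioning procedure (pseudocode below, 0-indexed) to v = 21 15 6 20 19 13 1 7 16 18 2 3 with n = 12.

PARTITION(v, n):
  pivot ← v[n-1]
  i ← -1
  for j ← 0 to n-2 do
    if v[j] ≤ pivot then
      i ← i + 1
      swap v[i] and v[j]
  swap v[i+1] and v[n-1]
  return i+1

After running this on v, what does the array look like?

pivot=3, i=-1
j=0: 21>3, skip
j=1: 15>3, skip
j=2: 6>3, skip
j=3: 20>3, skip
j=4: 19>3, skip
j=5: 13>3, skip
j=6: 1≤3, i=0, swap(0,6) ⇒ 1 15 6 20 19 13 21 7 16 18 2 3
j=7: 7>3, skip
j=8: 16>3, skip
j=9: 18>3, skip
j=10: 2≤3, i=1, swap(1,10) ⇒ 1 2 6 20 19 13 21 7 16 18 15 3
swap(2,11) ⇒ 1 2 3 20 19 13 21 7 16 18 15 6; return 2

1 2 3 20 19 13 21 7 16 18 15 6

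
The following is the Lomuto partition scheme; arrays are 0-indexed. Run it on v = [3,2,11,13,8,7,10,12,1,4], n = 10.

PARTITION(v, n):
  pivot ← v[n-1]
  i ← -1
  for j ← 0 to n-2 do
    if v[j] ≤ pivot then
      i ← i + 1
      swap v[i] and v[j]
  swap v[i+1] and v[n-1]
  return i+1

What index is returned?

pivot=4, i=-1
j=0: 3≤4, i=0, swap(0,0) ⇒ [3,2,11,13,8,7,10,12,1,4]
j=1: 2≤4, i=1, swap(1,1) ⇒ [3,2,11,13,8,7,10,12,1,4]
j=2: 11>4, skip
j=3: 13>4, skip
j=4: 8>4, skip
j=5: 7>4, skip
j=6: 10>4, skip
j=7: 12>4, skip
j=8: 1≤4, i=2, swap(2,8) ⇒ [3,2,1,13,8,7,10,12,11,4]
swap(3,9) ⇒ [3,2,1,4,8,7,10,12,11,13]; return 3

3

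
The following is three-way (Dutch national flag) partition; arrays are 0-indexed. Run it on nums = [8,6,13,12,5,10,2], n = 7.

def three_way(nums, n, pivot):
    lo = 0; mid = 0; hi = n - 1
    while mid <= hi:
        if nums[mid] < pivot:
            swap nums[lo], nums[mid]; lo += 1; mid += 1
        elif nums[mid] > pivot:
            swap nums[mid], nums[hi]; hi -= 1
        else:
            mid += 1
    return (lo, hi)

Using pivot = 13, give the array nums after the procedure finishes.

lo=0 mid=0 hi=6
8<13: swap(0,0), lo=1 mid=1 ⇒ [8,6,13,12,5,10,2]
6<13: swap(1,1), lo=2 mid=2 ⇒ [8,6,13,12,5,10,2]
13=13: mid=3
12<13: swap(2,3), lo=3 mid=4 ⇒ [8,6,12,13,5,10,2]
5<13: swap(3,4), lo=4 mid=5 ⇒ [8,6,12,5,13,10,2]
10<13: swap(4,5), lo=5 mid=6 ⇒ [8,6,12,5,10,13,2]
2<13: swap(5,6), lo=6 mid=7 ⇒ [8,6,12,5,10,2,13]
done. lo=6 hi=6; nums=[8,6,12,5,10,2,13]

[8,6,12,5,10,2,13]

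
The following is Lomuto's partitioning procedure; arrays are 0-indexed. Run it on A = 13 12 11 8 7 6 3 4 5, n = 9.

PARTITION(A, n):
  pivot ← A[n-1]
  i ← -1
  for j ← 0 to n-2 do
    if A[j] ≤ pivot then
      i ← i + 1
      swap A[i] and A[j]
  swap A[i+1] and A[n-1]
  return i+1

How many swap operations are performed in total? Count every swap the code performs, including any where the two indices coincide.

3

pivot=5, i=-1
j=0: 13>5, skip
j=1: 12>5, skip
j=2: 11>5, skip
j=3: 8>5, skip
j=4: 7>5, skip
j=5: 6>5, skip
j=6: 3≤5, i=0, swap(0,6) ⇒ 3 12 11 8 7 6 13 4 5
j=7: 4≤5, i=1, swap(1,7) ⇒ 3 4 11 8 7 6 13 12 5
swap(2,8) ⇒ 3 4 5 8 7 6 13 12 11; return 2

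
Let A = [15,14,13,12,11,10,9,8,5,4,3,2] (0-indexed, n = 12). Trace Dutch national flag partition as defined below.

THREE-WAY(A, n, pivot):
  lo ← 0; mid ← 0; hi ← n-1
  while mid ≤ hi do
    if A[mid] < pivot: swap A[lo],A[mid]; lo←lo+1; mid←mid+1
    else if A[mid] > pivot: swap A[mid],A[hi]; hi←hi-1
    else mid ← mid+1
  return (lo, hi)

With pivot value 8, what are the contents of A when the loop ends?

[2,3,4,5,8,9,10,11,12,13,14,15]

pivot = 8; lo=0, mid=0, hi=11
A[mid]=15>8: swap A[0],A[11]; hi=10 → [2,14,13,12,11,10,9,8,5,4,3,15]
A[mid]=2<8: swap A[0],A[0]; lo=1,mid=1 → [2,14,13,12,11,10,9,8,5,4,3,15]
A[mid]=14>8: swap A[1],A[10]; hi=9 → [2,3,13,12,11,10,9,8,5,4,14,15]
A[mid]=3<8: swap A[1],A[1]; lo=2,mid=2 → [2,3,13,12,11,10,9,8,5,4,14,15]
A[mid]=13>8: swap A[2],A[9]; hi=8 → [2,3,4,12,11,10,9,8,5,13,14,15]
A[mid]=4<8: swap A[2],A[2]; lo=3,mid=3 → [2,3,4,12,11,10,9,8,5,13,14,15]
A[mid]=12>8: swap A[3],A[8]; hi=7 → [2,3,4,5,11,10,9,8,12,13,14,15]
A[mid]=5<8: swap A[3],A[3]; lo=4,mid=4 → [2,3,4,5,11,10,9,8,12,13,14,15]
A[mid]=11>8: swap A[4],A[7]; hi=6 → [2,3,4,5,8,10,9,11,12,13,14,15]
A[mid]=8=8: mid=5
A[mid]=10>8: swap A[5],A[6]; hi=5 → [2,3,4,5,8,9,10,11,12,13,14,15]
A[mid]=9>8: swap A[5],A[5]; hi=4 → [2,3,4,5,8,9,10,11,12,13,14,15]
end: lo=4, hi=4; A = [2,3,4,5,8,9,10,11,12,13,14,15]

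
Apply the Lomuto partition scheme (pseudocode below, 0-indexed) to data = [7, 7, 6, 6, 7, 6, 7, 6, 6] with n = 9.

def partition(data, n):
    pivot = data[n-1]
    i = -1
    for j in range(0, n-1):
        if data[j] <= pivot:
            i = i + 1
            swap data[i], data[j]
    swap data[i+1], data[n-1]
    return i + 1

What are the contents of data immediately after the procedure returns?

[6, 6, 6, 6, 6, 7, 7, 7, 7]

pivot=6, i=-1
j=0: 7>6, skip
j=1: 7>6, skip
j=2: 6≤6, i=0, swap(0,2) ⇒ [6, 7, 7, 6, 7, 6, 7, 6, 6]
j=3: 6≤6, i=1, swap(1,3) ⇒ [6, 6, 7, 7, 7, 6, 7, 6, 6]
j=4: 7>6, skip
j=5: 6≤6, i=2, swap(2,5) ⇒ [6, 6, 6, 7, 7, 7, 7, 6, 6]
j=6: 7>6, skip
j=7: 6≤6, i=3, swap(3,7) ⇒ [6, 6, 6, 6, 7, 7, 7, 7, 6]
swap(4,8) ⇒ [6, 6, 6, 6, 6, 7, 7, 7, 7]; return 4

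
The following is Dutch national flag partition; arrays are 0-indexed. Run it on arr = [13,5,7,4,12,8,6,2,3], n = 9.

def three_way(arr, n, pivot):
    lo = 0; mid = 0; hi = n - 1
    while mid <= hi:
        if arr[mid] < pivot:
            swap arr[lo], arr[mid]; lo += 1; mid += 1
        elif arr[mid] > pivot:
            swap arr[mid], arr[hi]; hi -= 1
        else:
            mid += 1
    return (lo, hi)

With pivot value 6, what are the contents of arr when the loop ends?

pivot = 6; lo=0, mid=0, hi=8
arr[mid]=13>6: swap arr[0],arr[8]; hi=7 → [3,5,7,4,12,8,6,2,13]
arr[mid]=3<6: swap arr[0],arr[0]; lo=1,mid=1 → [3,5,7,4,12,8,6,2,13]
arr[mid]=5<6: swap arr[1],arr[1]; lo=2,mid=2 → [3,5,7,4,12,8,6,2,13]
arr[mid]=7>6: swap arr[2],arr[7]; hi=6 → [3,5,2,4,12,8,6,7,13]
arr[mid]=2<6: swap arr[2],arr[2]; lo=3,mid=3 → [3,5,2,4,12,8,6,7,13]
arr[mid]=4<6: swap arr[3],arr[3]; lo=4,mid=4 → [3,5,2,4,12,8,6,7,13]
arr[mid]=12>6: swap arr[4],arr[6]; hi=5 → [3,5,2,4,6,8,12,7,13]
arr[mid]=6=6: mid=5
arr[mid]=8>6: swap arr[5],arr[5]; hi=4 → [3,5,2,4,6,8,12,7,13]
end: lo=4, hi=4; arr = [3,5,2,4,6,8,12,7,13]

[3,5,2,4,6,8,12,7,13]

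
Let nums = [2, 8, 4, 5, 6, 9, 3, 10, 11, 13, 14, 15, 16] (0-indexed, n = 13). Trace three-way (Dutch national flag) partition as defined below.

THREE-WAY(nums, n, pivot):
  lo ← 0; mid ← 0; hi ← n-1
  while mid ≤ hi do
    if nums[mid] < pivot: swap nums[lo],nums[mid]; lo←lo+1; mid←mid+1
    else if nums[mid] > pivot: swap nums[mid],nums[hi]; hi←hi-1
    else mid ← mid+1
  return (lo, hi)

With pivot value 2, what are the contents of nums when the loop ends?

lo=0 mid=0 hi=12
2=2: mid=1
8>2: swap(1,12), hi=11 ⇒ [2, 16, 4, 5, 6, 9, 3, 10, 11, 13, 14, 15, 8]
16>2: swap(1,11), hi=10 ⇒ [2, 15, 4, 5, 6, 9, 3, 10, 11, 13, 14, 16, 8]
15>2: swap(1,10), hi=9 ⇒ [2, 14, 4, 5, 6, 9, 3, 10, 11, 13, 15, 16, 8]
14>2: swap(1,9), hi=8 ⇒ [2, 13, 4, 5, 6, 9, 3, 10, 11, 14, 15, 16, 8]
13>2: swap(1,8), hi=7 ⇒ [2, 11, 4, 5, 6, 9, 3, 10, 13, 14, 15, 16, 8]
11>2: swap(1,7), hi=6 ⇒ [2, 10, 4, 5, 6, 9, 3, 11, 13, 14, 15, 16, 8]
10>2: swap(1,6), hi=5 ⇒ [2, 3, 4, 5, 6, 9, 10, 11, 13, 14, 15, 16, 8]
3>2: swap(1,5), hi=4 ⇒ [2, 9, 4, 5, 6, 3, 10, 11, 13, 14, 15, 16, 8]
9>2: swap(1,4), hi=3 ⇒ [2, 6, 4, 5, 9, 3, 10, 11, 13, 14, 15, 16, 8]
6>2: swap(1,3), hi=2 ⇒ [2, 5, 4, 6, 9, 3, 10, 11, 13, 14, 15, 16, 8]
5>2: swap(1,2), hi=1 ⇒ [2, 4, 5, 6, 9, 3, 10, 11, 13, 14, 15, 16, 8]
4>2: swap(1,1), hi=0 ⇒ [2, 4, 5, 6, 9, 3, 10, 11, 13, 14, 15, 16, 8]
done. lo=0 hi=0; nums=[2, 4, 5, 6, 9, 3, 10, 11, 13, 14, 15, 16, 8]

[2, 4, 5, 6, 9, 3, 10, 11, 13, 14, 15, 16, 8]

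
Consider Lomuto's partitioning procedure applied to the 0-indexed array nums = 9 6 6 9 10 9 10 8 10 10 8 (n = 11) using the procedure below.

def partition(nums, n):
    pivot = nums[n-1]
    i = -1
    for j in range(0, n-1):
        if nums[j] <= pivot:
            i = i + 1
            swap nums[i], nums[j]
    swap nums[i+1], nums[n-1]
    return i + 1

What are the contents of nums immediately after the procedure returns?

pivot=8, i=-1
j=0: 9>8, skip
j=1: 6≤8, i=0, swap(0,1) ⇒ 6 9 6 9 10 9 10 8 10 10 8
j=2: 6≤8, i=1, swap(1,2) ⇒ 6 6 9 9 10 9 10 8 10 10 8
j=3: 9>8, skip
j=4: 10>8, skip
j=5: 9>8, skip
j=6: 10>8, skip
j=7: 8≤8, i=2, swap(2,7) ⇒ 6 6 8 9 10 9 10 9 10 10 8
j=8: 10>8, skip
j=9: 10>8, skip
swap(3,10) ⇒ 6 6 8 8 10 9 10 9 10 10 9; return 3

6 6 8 8 10 9 10 9 10 10 9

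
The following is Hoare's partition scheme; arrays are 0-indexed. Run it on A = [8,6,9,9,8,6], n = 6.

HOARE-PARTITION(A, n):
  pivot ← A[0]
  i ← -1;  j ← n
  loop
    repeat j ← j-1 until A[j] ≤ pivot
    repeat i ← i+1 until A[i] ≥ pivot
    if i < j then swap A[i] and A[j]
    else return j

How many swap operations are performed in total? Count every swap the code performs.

pivot = A[0] = 8; i = -1, j = 6
j→5 (A[5]=6≤8), i→0 (A[0]=8≥8); i<j, swap → [6,6,9,9,8,8]
j→4 (A[4]=8≤8), i→2 (A[2]=9≥8); i<j, swap → [6,6,8,9,9,8]
j→2, i→3; i≥j, return j=2. A = [6,6,8,9,9,8]

2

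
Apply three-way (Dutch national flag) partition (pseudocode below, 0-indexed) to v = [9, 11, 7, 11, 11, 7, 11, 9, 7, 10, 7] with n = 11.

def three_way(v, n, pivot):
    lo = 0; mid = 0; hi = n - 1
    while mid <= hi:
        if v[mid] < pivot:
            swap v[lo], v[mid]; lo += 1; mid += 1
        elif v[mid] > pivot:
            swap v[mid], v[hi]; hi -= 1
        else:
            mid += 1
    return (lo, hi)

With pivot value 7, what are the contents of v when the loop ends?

[7, 7, 7, 7, 11, 11, 9, 11, 10, 11, 9]

pivot = 7; lo=0, mid=0, hi=10
v[mid]=9>7: swap v[0],v[10]; hi=9 → [7, 11, 7, 11, 11, 7, 11, 9, 7, 10, 9]
v[mid]=7=7: mid=1
v[mid]=11>7: swap v[1],v[9]; hi=8 → [7, 10, 7, 11, 11, 7, 11, 9, 7, 11, 9]
v[mid]=10>7: swap v[1],v[8]; hi=7 → [7, 7, 7, 11, 11, 7, 11, 9, 10, 11, 9]
v[mid]=7=7: mid=2
v[mid]=7=7: mid=3
v[mid]=11>7: swap v[3],v[7]; hi=6 → [7, 7, 7, 9, 11, 7, 11, 11, 10, 11, 9]
v[mid]=9>7: swap v[3],v[6]; hi=5 → [7, 7, 7, 11, 11, 7, 9, 11, 10, 11, 9]
v[mid]=11>7: swap v[3],v[5]; hi=4 → [7, 7, 7, 7, 11, 11, 9, 11, 10, 11, 9]
v[mid]=7=7: mid=4
v[mid]=11>7: swap v[4],v[4]; hi=3 → [7, 7, 7, 7, 11, 11, 9, 11, 10, 11, 9]
end: lo=0, hi=3; v = [7, 7, 7, 7, 11, 11, 9, 11, 10, 11, 9]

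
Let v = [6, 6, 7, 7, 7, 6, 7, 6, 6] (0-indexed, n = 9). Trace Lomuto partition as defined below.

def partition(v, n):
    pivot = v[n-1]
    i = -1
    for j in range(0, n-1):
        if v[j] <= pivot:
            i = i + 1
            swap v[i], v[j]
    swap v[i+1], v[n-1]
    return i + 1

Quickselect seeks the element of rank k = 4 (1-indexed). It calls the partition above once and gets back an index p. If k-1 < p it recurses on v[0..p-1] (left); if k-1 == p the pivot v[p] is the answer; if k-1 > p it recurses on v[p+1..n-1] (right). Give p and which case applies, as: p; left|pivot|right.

pivot = v[8] = 6; i = -1
j=0: v[0]=6 ≤ 6 → i=0, swap v[0],v[0] (no change) → [6, 6, 7, 7, 7, 6, 7, 6, 6]
j=1: v[1]=6 ≤ 6 → i=1, swap v[1],v[1] (no change) → [6, 6, 7, 7, 7, 6, 7, 6, 6]
j=2: v[2]=7 > 6 → no swap
j=3: v[3]=7 > 6 → no swap
j=4: v[4]=7 > 6 → no swap
j=5: v[5]=6 ≤ 6 → i=2, swap v[2],v[5] → [6, 6, 6, 7, 7, 7, 7, 6, 6]
j=6: v[6]=7 > 6 → no swap
j=7: v[7]=6 ≤ 6 → i=3, swap v[3],v[7] → [6, 6, 6, 6, 7, 7, 7, 7, 6]
final swap v[4],v[8] → [6, 6, 6, 6, 6, 7, 7, 7, 7]; return 4
p = 4; k-1 = 3 < 4 ⇒ left

4; left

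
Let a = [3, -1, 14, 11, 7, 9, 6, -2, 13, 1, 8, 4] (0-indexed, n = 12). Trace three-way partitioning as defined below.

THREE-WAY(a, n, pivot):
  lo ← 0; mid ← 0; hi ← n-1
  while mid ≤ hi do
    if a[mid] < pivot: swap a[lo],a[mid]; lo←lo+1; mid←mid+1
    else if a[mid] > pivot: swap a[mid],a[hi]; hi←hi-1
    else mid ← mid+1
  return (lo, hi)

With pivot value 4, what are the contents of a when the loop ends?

pivot = 4; lo=0, mid=0, hi=11
a[mid]=3<4: swap a[0],a[0]; lo=1,mid=1 → [3, -1, 14, 11, 7, 9, 6, -2, 13, 1, 8, 4]
a[mid]=-1<4: swap a[1],a[1]; lo=2,mid=2 → [3, -1, 14, 11, 7, 9, 6, -2, 13, 1, 8, 4]
a[mid]=14>4: swap a[2],a[11]; hi=10 → [3, -1, 4, 11, 7, 9, 6, -2, 13, 1, 8, 14]
a[mid]=4=4: mid=3
a[mid]=11>4: swap a[3],a[10]; hi=9 → [3, -1, 4, 8, 7, 9, 6, -2, 13, 1, 11, 14]
a[mid]=8>4: swap a[3],a[9]; hi=8 → [3, -1, 4, 1, 7, 9, 6, -2, 13, 8, 11, 14]
a[mid]=1<4: swap a[2],a[3]; lo=3,mid=4 → [3, -1, 1, 4, 7, 9, 6, -2, 13, 8, 11, 14]
a[mid]=7>4: swap a[4],a[8]; hi=7 → [3, -1, 1, 4, 13, 9, 6, -2, 7, 8, 11, 14]
a[mid]=13>4: swap a[4],a[7]; hi=6 → [3, -1, 1, 4, -2, 9, 6, 13, 7, 8, 11, 14]
a[mid]=-2<4: swap a[3],a[4]; lo=4,mid=5 → [3, -1, 1, -2, 4, 9, 6, 13, 7, 8, 11, 14]
a[mid]=9>4: swap a[5],a[6]; hi=5 → [3, -1, 1, -2, 4, 6, 9, 13, 7, 8, 11, 14]
a[mid]=6>4: swap a[5],a[5]; hi=4 → [3, -1, 1, -2, 4, 6, 9, 13, 7, 8, 11, 14]
end: lo=4, hi=4; a = [3, -1, 1, -2, 4, 6, 9, 13, 7, 8, 11, 14]

[3, -1, 1, -2, 4, 6, 9, 13, 7, 8, 11, 14]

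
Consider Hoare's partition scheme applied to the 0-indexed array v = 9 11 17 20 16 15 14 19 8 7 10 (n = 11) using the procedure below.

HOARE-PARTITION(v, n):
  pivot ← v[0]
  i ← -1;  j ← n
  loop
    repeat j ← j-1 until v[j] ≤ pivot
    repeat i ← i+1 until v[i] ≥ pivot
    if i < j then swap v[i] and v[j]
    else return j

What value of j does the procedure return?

pivot = v[0] = 9; i = -1, j = 11
j→9 (v[9]=7≤9), i→0 (v[0]=9≥9); i<j, swap → 7 11 17 20 16 15 14 19 8 9 10
j→8 (v[8]=8≤9), i→1 (v[1]=11≥9); i<j, swap → 7 8 17 20 16 15 14 19 11 9 10
j→1, i→2; i≥j, return j=1. v = 7 8 17 20 16 15 14 19 11 9 10

1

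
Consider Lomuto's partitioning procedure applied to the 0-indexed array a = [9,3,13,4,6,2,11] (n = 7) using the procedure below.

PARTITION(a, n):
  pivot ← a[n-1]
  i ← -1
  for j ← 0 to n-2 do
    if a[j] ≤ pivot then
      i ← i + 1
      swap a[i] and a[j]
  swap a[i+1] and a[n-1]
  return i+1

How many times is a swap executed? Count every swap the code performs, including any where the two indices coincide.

6

pivot=11, i=-1
j=0: 9≤11, i=0, swap(0,0) ⇒ [9,3,13,4,6,2,11]
j=1: 3≤11, i=1, swap(1,1) ⇒ [9,3,13,4,6,2,11]
j=2: 13>11, skip
j=3: 4≤11, i=2, swap(2,3) ⇒ [9,3,4,13,6,2,11]
j=4: 6≤11, i=3, swap(3,4) ⇒ [9,3,4,6,13,2,11]
j=5: 2≤11, i=4, swap(4,5) ⇒ [9,3,4,6,2,13,11]
swap(5,6) ⇒ [9,3,4,6,2,11,13]; return 5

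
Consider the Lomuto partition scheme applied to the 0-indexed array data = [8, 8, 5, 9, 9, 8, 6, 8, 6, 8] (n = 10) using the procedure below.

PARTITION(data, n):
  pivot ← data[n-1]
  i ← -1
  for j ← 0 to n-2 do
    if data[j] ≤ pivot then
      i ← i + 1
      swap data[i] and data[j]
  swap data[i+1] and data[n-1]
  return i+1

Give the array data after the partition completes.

[8, 8, 5, 8, 6, 8, 6, 8, 9, 9]

pivot = data[9] = 8; i = -1
j=0: data[0]=8 ≤ 8 → i=0, swap data[0],data[0] (no change) → [8, 8, 5, 9, 9, 8, 6, 8, 6, 8]
j=1: data[1]=8 ≤ 8 → i=1, swap data[1],data[1] (no change) → [8, 8, 5, 9, 9, 8, 6, 8, 6, 8]
j=2: data[2]=5 ≤ 8 → i=2, swap data[2],data[2] (no change) → [8, 8, 5, 9, 9, 8, 6, 8, 6, 8]
j=3: data[3]=9 > 8 → no swap
j=4: data[4]=9 > 8 → no swap
j=5: data[5]=8 ≤ 8 → i=3, swap data[3],data[5] → [8, 8, 5, 8, 9, 9, 6, 8, 6, 8]
j=6: data[6]=6 ≤ 8 → i=4, swap data[4],data[6] → [8, 8, 5, 8, 6, 9, 9, 8, 6, 8]
j=7: data[7]=8 ≤ 8 → i=5, swap data[5],data[7] → [8, 8, 5, 8, 6, 8, 9, 9, 6, 8]
j=8: data[8]=6 ≤ 8 → i=6, swap data[6],data[8] → [8, 8, 5, 8, 6, 8, 6, 9, 9, 8]
final swap data[7],data[9] → [8, 8, 5, 8, 6, 8, 6, 8, 9, 9]; return 7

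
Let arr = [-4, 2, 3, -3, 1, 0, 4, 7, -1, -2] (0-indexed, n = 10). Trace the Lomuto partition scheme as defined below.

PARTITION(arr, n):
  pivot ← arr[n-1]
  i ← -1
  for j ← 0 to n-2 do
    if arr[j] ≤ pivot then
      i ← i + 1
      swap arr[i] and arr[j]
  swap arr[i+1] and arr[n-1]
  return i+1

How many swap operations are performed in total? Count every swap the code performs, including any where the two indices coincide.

3

pivot = arr[9] = -2; i = -1
j=0: arr[0]=-4 ≤ -2 → i=0, swap arr[0],arr[0] (no change) → [-4, 2, 3, -3, 1, 0, 4, 7, -1, -2]
j=1: arr[1]=2 > -2 → no swap
j=2: arr[2]=3 > -2 → no swap
j=3: arr[3]=-3 ≤ -2 → i=1, swap arr[1],arr[3] → [-4, -3, 3, 2, 1, 0, 4, 7, -1, -2]
j=4: arr[4]=1 > -2 → no swap
j=5: arr[5]=0 > -2 → no swap
j=6: arr[6]=4 > -2 → no swap
j=7: arr[7]=7 > -2 → no swap
j=8: arr[8]=-1 > -2 → no swap
final swap arr[2],arr[9] → [-4, -3, -2, 2, 1, 0, 4, 7, -1, 3]; return 2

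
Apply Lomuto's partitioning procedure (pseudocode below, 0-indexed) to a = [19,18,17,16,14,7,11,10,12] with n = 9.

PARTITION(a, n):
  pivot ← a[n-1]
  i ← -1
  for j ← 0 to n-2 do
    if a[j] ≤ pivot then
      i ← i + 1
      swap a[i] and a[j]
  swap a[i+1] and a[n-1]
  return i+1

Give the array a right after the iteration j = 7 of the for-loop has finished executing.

[7,11,10,16,14,19,18,17,12]

pivot = a[8] = 12; i = -1
j=0: a[0]=19 > 12 → no swap
j=1: a[1]=18 > 12 → no swap
j=2: a[2]=17 > 12 → no swap
j=3: a[3]=16 > 12 → no swap
j=4: a[4]=14 > 12 → no swap
j=5: a[5]=7 ≤ 12 → i=0, swap a[0],a[5] → [7,18,17,16,14,19,11,10,12]
j=6: a[6]=11 ≤ 12 → i=1, swap a[1],a[6] → [7,11,17,16,14,19,18,10,12]
j=7: a[7]=10 ≤ 12 → i=2, swap a[2],a[7] → [7,11,10,16,14,19,18,17,12]
(after j=7) a = [7,11,10,16,14,19,18,17,12]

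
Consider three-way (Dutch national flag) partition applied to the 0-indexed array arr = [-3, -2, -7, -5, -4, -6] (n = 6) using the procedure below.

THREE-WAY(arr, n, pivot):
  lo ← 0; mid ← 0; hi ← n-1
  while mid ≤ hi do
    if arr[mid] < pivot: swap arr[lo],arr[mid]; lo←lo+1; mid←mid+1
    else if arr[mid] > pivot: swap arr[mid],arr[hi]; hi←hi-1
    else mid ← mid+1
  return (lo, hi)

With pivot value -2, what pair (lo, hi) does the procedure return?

pivot = -2; lo=0, mid=0, hi=5
arr[mid]=-3<-2: swap arr[0],arr[0]; lo=1,mid=1 → [-3, -2, -7, -5, -4, -6]
arr[mid]=-2=-2: mid=2
arr[mid]=-7<-2: swap arr[1],arr[2]; lo=2,mid=3 → [-3, -7, -2, -5, -4, -6]
arr[mid]=-5<-2: swap arr[2],arr[3]; lo=3,mid=4 → [-3, -7, -5, -2, -4, -6]
arr[mid]=-4<-2: swap arr[3],arr[4]; lo=4,mid=5 → [-3, -7, -5, -4, -2, -6]
arr[mid]=-6<-2: swap arr[4],arr[5]; lo=5,mid=6 → [-3, -7, -5, -4, -6, -2]
end: lo=5, hi=5; arr = [-3, -7, -5, -4, -6, -2]

(5, 5)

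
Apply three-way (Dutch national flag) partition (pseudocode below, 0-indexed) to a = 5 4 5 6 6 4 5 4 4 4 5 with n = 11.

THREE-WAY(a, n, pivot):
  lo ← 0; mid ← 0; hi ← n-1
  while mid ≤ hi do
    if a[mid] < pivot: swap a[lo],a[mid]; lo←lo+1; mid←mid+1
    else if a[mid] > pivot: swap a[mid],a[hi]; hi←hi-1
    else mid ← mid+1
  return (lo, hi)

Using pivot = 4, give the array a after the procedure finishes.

4 4 4 4 4 5 6 6 5 5 5

lo=0 mid=0 hi=10
5>4: swap(0,10), hi=9 ⇒ 5 4 5 6 6 4 5 4 4 4 5
5>4: swap(0,9), hi=8 ⇒ 4 4 5 6 6 4 5 4 4 5 5
4=4: mid=1
4=4: mid=2
5>4: swap(2,8), hi=7 ⇒ 4 4 4 6 6 4 5 4 5 5 5
4=4: mid=3
6>4: swap(3,7), hi=6 ⇒ 4 4 4 4 6 4 5 6 5 5 5
4=4: mid=4
6>4: swap(4,6), hi=5 ⇒ 4 4 4 4 5 4 6 6 5 5 5
5>4: swap(4,5), hi=4 ⇒ 4 4 4 4 4 5 6 6 5 5 5
4=4: mid=5
done. lo=0 hi=4; a=4 4 4 4 4 5 6 6 5 5 5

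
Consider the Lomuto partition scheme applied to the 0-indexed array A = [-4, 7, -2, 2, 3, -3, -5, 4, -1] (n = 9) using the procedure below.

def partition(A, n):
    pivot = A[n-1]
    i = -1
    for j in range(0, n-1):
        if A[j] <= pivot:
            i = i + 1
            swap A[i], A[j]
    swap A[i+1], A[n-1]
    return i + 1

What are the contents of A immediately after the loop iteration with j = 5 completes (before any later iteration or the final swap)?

[-4, -2, -3, 2, 3, 7, -5, 4, -1]

pivot = A[8] = -1; i = -1
j=0: A[0]=-4 ≤ -1 → i=0, swap A[0],A[0] (no change) → [-4, 7, -2, 2, 3, -3, -5, 4, -1]
j=1: A[1]=7 > -1 → no swap
j=2: A[2]=-2 ≤ -1 → i=1, swap A[1],A[2] → [-4, -2, 7, 2, 3, -3, -5, 4, -1]
j=3: A[3]=2 > -1 → no swap
j=4: A[4]=3 > -1 → no swap
j=5: A[5]=-3 ≤ -1 → i=2, swap A[2],A[5] → [-4, -2, -3, 2, 3, 7, -5, 4, -1]
(after j=5) A = [-4, -2, -3, 2, 3, 7, -5, 4, -1]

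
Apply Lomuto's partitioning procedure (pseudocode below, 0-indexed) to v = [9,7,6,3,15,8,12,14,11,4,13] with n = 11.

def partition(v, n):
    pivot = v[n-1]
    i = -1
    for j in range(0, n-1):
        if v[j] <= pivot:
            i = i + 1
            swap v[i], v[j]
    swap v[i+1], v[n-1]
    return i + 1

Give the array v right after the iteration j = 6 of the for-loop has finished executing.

pivot=13, i=-1
j=0: 9≤13, i=0, swap(0,0) ⇒ [9,7,6,3,15,8,12,14,11,4,13]
j=1: 7≤13, i=1, swap(1,1) ⇒ [9,7,6,3,15,8,12,14,11,4,13]
j=2: 6≤13, i=2, swap(2,2) ⇒ [9,7,6,3,15,8,12,14,11,4,13]
j=3: 3≤13, i=3, swap(3,3) ⇒ [9,7,6,3,15,8,12,14,11,4,13]
j=4: 15>13, skip
j=5: 8≤13, i=4, swap(4,5) ⇒ [9,7,6,3,8,15,12,14,11,4,13]
j=6: 12≤13, i=5, swap(5,6) ⇒ [9,7,6,3,8,12,15,14,11,4,13]
(after j=6) v = [9,7,6,3,8,12,15,14,11,4,13]

[9,7,6,3,8,12,15,14,11,4,13]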